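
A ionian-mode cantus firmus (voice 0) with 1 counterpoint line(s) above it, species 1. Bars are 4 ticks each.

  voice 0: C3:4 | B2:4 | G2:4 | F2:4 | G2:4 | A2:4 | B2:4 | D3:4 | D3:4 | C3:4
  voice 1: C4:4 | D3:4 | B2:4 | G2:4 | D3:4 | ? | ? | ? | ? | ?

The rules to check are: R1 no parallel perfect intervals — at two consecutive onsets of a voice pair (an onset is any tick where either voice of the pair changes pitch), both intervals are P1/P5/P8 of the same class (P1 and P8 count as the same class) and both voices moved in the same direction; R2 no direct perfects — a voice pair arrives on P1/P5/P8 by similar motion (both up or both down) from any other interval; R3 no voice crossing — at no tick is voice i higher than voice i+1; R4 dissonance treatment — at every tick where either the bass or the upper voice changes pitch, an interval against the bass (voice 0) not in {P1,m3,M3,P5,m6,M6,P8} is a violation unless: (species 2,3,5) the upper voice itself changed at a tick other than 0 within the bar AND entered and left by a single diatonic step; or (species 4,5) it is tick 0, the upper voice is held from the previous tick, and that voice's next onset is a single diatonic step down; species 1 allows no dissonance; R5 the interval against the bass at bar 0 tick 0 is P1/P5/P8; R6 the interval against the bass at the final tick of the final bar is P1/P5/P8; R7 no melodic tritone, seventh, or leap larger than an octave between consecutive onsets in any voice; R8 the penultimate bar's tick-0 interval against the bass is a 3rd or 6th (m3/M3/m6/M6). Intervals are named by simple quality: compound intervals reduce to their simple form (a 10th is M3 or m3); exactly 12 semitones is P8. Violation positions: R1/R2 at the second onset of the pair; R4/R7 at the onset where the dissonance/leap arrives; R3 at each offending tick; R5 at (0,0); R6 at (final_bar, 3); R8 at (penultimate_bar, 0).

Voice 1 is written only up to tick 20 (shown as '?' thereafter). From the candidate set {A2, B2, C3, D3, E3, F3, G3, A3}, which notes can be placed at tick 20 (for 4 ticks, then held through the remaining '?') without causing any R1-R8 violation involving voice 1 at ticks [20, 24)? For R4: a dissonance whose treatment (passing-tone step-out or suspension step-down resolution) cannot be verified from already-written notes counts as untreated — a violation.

A2: legal
B2: violates R4
C3: legal
D3: violates R4
E3: violates R1
F3: legal
G3: violates R4
A3: violates R2

{A2, C3, F3}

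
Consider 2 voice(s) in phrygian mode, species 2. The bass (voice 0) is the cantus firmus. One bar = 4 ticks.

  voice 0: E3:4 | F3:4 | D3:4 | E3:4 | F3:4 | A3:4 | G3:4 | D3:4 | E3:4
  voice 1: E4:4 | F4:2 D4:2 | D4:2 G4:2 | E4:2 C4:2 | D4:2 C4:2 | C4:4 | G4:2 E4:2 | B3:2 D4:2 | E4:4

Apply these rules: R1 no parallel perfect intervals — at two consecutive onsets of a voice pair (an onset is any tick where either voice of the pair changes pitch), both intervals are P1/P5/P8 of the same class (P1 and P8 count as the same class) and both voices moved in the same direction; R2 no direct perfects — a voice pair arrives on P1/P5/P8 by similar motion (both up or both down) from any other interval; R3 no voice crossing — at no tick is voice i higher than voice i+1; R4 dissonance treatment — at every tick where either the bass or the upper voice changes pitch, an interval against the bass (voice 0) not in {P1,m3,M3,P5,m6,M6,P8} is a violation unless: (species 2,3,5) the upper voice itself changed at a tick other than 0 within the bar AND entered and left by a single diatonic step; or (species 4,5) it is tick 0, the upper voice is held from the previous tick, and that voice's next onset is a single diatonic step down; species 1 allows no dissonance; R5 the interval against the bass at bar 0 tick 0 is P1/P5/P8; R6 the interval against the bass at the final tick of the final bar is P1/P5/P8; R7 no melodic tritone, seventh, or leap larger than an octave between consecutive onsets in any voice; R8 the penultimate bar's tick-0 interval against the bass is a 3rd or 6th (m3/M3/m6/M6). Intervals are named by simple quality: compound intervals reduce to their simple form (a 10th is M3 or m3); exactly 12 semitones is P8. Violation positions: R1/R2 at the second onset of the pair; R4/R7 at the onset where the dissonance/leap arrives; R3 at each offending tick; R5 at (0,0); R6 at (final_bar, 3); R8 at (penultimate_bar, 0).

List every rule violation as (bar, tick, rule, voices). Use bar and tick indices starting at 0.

bar 0: v0=E3 v1=E4 downbeat P8
bar 1: v0=F3 v1=F4 downbeat P8
bar 2: v0=D3 v1=D4 downbeat P8
bar 3: v0=E3 v1=E4 downbeat P8
bar 4: v0=F3 v1=D4 downbeat M6
bar 5: v0=A3 v1=C4 downbeat m3
bar 6: v0=G3 v1=G4 downbeat P8
bar 7: v0=D3 v1=B3 downbeat M6
bar 8: v0=E3 v1=E4 downbeat P8
  -> R1 @ bar 1 tick 0 v(0, 1): E3/E4 P8 -> F3/F4 P8 similar
  -> R4 @ bar 2 tick 2 v(0, 1): D3/G4 P4 untreated
  -> R1 @ bar 8 tick 0 v(0, 1): D3/D4 P8 -> E3/E4 P8 similar

(1, 0, R1, (0, 1))
(2, 2, R4, (0, 1))
(8, 0, R1, (0, 1))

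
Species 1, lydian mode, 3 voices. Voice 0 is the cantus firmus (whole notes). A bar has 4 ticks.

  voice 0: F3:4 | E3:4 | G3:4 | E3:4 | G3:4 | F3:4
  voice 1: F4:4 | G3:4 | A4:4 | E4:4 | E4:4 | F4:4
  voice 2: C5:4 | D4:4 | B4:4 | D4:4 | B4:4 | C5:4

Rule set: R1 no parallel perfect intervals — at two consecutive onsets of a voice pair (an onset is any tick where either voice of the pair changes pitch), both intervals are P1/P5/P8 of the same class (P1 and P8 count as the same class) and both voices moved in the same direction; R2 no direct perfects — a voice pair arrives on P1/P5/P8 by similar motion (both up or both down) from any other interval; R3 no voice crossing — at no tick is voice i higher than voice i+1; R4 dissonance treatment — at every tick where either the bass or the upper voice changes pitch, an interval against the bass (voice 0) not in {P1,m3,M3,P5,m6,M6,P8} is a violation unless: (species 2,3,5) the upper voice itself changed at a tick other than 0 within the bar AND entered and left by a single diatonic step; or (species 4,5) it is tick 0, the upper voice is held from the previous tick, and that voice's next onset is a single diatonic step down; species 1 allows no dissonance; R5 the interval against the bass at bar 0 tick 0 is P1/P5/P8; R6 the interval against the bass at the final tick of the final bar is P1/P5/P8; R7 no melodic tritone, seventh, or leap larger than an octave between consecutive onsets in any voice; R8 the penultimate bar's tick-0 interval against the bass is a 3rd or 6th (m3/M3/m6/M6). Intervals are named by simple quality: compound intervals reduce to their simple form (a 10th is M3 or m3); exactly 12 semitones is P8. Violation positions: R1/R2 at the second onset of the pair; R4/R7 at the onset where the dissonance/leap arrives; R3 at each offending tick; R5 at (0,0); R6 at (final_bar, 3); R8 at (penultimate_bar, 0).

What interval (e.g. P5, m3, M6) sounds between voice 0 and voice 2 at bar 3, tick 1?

voice 0=E3 voice 2=D4 -> m7

m7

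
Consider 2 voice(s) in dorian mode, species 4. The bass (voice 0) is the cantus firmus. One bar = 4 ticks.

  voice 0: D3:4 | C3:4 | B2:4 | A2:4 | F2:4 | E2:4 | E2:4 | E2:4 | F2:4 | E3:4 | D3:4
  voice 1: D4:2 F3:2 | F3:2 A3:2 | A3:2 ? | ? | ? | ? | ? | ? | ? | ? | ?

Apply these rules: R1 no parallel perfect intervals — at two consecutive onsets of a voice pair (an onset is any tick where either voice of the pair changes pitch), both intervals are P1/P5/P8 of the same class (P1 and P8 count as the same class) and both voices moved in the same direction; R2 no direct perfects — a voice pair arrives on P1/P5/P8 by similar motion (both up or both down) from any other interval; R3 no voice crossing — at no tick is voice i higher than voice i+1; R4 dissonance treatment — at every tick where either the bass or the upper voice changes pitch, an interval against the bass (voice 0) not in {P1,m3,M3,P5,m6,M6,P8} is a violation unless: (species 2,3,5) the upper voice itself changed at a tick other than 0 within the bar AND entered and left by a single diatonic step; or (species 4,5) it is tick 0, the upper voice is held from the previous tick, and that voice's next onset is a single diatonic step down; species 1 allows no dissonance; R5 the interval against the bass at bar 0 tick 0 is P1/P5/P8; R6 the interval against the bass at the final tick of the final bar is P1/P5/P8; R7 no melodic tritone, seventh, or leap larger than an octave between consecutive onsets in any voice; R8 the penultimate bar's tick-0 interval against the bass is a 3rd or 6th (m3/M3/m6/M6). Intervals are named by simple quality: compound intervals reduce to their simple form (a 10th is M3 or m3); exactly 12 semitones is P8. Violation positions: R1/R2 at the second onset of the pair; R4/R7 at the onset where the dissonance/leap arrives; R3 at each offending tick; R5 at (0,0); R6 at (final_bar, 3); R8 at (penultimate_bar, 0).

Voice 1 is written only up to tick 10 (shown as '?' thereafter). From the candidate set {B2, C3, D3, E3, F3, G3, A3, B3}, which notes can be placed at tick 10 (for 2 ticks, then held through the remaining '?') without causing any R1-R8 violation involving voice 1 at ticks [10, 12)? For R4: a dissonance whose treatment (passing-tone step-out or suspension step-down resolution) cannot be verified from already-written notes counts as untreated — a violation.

B2: violates R7
C3: violates R4
D3: legal
E3: violates R4
F3: violates R4
G3: legal
A3: legal
B3: legal

{A3, B3, D3, G3}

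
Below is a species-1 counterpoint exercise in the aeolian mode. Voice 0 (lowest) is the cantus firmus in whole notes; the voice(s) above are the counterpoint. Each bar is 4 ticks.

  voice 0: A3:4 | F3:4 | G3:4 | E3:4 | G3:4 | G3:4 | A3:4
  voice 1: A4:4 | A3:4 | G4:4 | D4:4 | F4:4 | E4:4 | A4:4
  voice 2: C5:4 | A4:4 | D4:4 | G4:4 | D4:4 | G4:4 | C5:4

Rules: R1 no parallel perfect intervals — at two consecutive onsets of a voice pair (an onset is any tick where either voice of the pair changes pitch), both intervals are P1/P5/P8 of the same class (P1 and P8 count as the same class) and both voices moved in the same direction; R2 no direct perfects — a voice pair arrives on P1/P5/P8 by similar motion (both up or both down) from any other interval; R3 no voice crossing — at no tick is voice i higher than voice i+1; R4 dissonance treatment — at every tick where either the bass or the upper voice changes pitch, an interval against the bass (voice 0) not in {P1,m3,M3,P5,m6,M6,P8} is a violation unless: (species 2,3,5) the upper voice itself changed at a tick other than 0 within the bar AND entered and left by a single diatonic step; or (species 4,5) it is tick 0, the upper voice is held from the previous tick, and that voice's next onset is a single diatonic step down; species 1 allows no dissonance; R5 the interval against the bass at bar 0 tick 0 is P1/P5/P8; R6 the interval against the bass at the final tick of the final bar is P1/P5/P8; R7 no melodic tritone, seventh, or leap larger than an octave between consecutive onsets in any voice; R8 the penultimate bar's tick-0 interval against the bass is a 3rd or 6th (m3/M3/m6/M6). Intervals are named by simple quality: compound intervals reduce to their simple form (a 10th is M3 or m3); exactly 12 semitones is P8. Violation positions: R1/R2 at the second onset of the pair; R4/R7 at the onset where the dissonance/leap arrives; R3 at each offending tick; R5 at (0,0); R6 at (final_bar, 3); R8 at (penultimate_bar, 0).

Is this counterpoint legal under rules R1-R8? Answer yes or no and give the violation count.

No (17 violations)

bar 0: v0=A3 v1=A4 v2=C5 (m3)
bar 1: v0=F3 v1=A3 v2=A4 (M3)
bar 2: v0=G3 v1=G4 v2=D4 (P5)
bar 3: v0=E3 v1=D4 v2=G4 (m3)
bar 4: v0=G3 v1=F4 v2=D4 (P5)
bar 5: v0=G3 v1=E4 v2=G4 (P8)
bar 6: v0=A3 v1=A4 v2=C5 (m3)
  R5 @ bar0.0: opens on m3
  R2 @ bar1.0: A4/C5 m3 -> A3/A4 P8 similar
  R2 @ bar2.0: F3/A3 M3 -> G3/G4 P8 similar
  R3 @ bar2.0: G4 above D4
  R7 @ bar2.0: A3->G4 leap 10st
  R3 @ bar2.1: G4 above D4
  R3 @ bar2.2: G4 above D4
  R3 @ bar2.3: G4 above D4
  R4 @ bar3.0: E3/D4 m7 untreated
  R3 @ bar4.0: F4 above D4
  R4 @ bar4.0: G3/F4 m7 untreated
  R3 @ bar4.1: F4 above D4
  R3 @ bar4.2: F4 above D4
  R3 @ bar4.3: F4 above D4
  R8 @ bar5.0: penult P8 not 3rd/6th
  R2 @ bar6.0: G3/E4 M6 -> A3/A4 P8 similar
  R6 @ bar6.3: closes on m3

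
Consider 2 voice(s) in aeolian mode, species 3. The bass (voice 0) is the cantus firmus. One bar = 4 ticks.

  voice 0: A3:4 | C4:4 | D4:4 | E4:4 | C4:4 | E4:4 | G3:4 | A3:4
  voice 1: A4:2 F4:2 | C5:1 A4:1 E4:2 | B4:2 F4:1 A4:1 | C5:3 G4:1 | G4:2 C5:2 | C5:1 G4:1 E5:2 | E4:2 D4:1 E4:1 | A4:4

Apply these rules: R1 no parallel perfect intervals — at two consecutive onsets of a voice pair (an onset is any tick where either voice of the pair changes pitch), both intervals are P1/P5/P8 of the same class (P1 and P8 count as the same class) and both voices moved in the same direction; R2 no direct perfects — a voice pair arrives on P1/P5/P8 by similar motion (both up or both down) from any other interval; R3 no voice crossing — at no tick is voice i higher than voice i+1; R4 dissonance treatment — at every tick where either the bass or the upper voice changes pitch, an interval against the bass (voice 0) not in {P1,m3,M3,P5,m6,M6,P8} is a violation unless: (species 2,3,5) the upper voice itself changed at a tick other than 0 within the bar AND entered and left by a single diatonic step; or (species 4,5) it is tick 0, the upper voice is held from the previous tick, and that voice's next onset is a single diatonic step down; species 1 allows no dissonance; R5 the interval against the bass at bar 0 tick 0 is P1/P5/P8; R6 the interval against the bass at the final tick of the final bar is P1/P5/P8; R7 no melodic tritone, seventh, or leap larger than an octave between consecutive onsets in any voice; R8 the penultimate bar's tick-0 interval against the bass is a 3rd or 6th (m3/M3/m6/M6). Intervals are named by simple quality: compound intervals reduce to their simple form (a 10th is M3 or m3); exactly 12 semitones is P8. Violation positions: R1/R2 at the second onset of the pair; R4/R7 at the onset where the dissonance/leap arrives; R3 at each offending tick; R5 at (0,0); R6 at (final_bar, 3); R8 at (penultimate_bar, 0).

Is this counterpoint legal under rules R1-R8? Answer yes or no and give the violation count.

bar 0: v0=A3 v1=A4 (P8)
bar 1: v0=C4 v1=C5 (P8)
bar 2: v0=D4 v1=B4 (M6)
bar 3: v0=E4 v1=C5 (m6)
bar 4: v0=C4 v1=G4 (P5)
bar 5: v0=E4 v1=C5 (m6)
bar 6: v0=G3 v1=E4 (M6)
bar 7: v0=A3 v1=A4 (P8)
  R2 @ bar1.0: A3/F4 m6 -> C4/C5 P8 similar
  R7 @ bar2.2: B4->F4 leap 6st
  R2 @ bar7.0: G3/E4 M6 -> A3/A4 P8 similar

No (3 violations)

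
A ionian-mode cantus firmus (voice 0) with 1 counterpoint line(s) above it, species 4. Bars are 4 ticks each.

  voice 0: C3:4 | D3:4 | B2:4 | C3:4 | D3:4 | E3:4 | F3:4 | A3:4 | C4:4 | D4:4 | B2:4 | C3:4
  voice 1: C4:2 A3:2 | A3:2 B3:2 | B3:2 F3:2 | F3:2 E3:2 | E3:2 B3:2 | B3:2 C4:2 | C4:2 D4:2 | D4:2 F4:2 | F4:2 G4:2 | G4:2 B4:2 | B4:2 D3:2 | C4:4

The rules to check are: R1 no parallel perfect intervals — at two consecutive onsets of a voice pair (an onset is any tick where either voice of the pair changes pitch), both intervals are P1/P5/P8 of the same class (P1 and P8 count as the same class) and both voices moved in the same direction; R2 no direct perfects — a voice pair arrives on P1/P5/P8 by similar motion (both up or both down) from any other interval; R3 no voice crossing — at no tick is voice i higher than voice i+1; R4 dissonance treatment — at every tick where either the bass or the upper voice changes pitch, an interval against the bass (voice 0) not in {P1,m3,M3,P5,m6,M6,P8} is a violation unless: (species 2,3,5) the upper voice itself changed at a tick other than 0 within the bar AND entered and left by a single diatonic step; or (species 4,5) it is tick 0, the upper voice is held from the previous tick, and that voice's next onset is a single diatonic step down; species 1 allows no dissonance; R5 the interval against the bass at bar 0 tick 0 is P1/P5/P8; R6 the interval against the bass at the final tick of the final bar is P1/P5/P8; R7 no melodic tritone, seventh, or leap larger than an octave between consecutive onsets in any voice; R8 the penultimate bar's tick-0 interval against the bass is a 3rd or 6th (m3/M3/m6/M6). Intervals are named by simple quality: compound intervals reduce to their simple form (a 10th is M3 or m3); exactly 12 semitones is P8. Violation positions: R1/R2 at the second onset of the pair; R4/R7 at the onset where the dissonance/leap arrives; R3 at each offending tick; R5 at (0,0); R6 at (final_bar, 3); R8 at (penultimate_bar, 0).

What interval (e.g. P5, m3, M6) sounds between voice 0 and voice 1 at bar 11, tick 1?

P8

voice 0=C3 voice 1=C4 -> P8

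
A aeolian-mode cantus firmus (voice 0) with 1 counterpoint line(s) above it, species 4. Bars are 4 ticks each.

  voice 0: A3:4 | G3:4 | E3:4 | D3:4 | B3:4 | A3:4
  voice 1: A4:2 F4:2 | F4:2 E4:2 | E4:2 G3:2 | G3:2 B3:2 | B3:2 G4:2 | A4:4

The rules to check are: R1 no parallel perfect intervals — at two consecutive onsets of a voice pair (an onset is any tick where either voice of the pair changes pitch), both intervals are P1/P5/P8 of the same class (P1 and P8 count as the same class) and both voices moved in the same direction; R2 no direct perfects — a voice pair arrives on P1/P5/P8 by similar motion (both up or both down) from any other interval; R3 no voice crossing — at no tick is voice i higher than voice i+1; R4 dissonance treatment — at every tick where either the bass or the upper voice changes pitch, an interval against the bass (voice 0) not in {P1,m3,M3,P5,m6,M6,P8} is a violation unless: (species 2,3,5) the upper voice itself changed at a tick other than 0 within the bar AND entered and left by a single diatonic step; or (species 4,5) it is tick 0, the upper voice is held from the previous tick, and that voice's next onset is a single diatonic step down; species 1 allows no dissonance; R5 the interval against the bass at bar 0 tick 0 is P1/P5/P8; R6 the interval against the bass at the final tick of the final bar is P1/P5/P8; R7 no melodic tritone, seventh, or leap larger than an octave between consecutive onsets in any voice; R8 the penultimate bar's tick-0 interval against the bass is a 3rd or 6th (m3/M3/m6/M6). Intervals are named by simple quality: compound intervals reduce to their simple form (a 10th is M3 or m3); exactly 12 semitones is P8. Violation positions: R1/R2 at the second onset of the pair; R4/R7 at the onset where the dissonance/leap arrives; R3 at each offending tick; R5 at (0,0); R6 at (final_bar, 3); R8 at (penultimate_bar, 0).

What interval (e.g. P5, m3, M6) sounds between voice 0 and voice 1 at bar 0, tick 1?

voice 0=A3 voice 1=A4 -> P8

P8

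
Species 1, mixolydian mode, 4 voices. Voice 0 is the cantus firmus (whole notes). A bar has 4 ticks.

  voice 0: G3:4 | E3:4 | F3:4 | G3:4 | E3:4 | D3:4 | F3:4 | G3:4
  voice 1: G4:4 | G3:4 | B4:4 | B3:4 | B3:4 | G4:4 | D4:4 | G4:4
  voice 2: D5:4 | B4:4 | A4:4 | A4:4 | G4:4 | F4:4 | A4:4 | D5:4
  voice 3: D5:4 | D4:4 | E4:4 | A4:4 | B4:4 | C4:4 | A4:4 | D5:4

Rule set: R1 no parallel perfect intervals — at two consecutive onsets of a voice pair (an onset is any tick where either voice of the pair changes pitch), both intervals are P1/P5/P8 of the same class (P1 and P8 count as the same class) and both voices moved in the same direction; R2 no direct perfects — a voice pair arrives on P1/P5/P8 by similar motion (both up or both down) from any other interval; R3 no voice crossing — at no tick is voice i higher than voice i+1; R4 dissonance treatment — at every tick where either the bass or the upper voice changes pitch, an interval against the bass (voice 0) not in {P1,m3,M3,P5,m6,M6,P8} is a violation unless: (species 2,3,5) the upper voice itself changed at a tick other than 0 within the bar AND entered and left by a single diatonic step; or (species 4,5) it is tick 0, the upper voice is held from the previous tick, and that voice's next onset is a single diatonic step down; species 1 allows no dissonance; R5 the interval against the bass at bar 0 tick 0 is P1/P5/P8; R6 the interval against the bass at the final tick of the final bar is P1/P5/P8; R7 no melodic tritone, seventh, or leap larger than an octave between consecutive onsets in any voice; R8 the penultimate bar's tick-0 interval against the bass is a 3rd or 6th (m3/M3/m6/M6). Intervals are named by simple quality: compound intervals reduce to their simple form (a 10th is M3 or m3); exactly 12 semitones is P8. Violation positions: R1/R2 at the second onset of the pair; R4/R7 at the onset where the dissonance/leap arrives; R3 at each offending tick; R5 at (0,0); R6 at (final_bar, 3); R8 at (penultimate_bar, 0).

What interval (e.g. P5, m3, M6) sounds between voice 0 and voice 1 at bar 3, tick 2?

voice 0=G3 voice 1=B3 -> M3

M3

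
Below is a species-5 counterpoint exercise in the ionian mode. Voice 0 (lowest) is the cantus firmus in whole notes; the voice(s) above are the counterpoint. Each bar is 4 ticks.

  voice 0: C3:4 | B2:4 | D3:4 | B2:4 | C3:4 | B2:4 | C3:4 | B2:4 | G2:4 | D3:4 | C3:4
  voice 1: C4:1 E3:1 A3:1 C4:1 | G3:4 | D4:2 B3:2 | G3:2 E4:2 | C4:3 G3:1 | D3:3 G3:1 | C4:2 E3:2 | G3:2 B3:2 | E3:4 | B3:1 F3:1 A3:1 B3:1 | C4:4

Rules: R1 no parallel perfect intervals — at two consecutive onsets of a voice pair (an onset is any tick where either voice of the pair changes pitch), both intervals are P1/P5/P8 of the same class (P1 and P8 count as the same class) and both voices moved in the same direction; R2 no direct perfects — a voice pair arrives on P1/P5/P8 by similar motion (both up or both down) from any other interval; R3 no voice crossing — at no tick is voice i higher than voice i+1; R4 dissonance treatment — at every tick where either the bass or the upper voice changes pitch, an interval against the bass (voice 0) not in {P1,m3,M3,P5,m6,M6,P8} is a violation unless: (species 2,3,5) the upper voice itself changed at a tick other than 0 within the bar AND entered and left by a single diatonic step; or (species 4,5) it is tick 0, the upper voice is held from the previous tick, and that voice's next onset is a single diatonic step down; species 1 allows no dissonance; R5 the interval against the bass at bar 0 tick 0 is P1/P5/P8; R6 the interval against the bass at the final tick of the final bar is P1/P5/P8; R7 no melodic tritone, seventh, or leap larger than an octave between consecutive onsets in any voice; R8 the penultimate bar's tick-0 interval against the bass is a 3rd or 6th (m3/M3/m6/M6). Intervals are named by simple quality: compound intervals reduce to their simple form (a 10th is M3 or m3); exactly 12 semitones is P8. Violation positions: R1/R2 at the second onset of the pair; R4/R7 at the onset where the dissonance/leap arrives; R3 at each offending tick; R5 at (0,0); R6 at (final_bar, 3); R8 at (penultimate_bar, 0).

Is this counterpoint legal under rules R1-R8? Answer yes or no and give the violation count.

No (4 violations)

bar 0: v0=C3 v1=C4 (P8)
bar 1: v0=B2 v1=G3 (m6)
bar 2: v0=D3 v1=D4 (P8)
bar 3: v0=B2 v1=G3 (m6)
bar 4: v0=C3 v1=C4 (P8)
bar 5: v0=B2 v1=D3 (m3)
bar 6: v0=C3 v1=C4 (P8)
bar 7: v0=B2 v1=G3 (m6)
bar 8: v0=G2 v1=E3 (M6)
bar 9: v0=D3 v1=B3 (M6)
bar 10: v0=C3 v1=C4 (P8)
  R2 @ bar2.0: B2/G3 m6 -> D3/D4 P8 similar
  R4 @ bar3.2: B2/E4 P4 untreated
  R2 @ bar6.0: B2/G3 m6 -> C3/C4 P8 similar
  R7 @ bar9.1: B3->F3 leap 6st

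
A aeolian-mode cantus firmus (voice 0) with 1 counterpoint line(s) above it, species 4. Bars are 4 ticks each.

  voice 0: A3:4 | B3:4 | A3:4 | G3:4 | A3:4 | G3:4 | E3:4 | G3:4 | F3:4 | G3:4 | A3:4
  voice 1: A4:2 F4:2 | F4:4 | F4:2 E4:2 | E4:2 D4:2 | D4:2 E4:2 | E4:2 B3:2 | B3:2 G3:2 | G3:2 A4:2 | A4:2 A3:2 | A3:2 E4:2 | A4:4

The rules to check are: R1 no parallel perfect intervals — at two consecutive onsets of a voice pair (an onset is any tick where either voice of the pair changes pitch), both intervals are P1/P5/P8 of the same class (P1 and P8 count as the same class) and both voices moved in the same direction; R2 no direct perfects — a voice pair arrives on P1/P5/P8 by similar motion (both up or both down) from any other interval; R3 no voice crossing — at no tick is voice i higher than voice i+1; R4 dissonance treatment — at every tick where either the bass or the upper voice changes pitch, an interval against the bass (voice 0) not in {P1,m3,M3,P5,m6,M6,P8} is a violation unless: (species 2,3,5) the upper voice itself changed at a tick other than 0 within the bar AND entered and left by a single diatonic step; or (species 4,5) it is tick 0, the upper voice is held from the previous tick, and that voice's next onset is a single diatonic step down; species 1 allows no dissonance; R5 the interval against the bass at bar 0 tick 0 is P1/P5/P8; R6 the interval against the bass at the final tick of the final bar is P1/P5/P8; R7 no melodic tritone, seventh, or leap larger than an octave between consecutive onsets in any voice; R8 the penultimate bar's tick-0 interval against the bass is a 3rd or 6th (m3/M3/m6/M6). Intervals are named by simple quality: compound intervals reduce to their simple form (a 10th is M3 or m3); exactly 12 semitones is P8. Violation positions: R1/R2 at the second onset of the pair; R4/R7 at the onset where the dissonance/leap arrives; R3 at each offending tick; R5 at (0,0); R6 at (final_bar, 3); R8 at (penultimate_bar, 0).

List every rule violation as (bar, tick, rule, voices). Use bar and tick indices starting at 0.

(4, 0, R4, (0, 1))
(7, 2, R4, (0, 1))
(7, 2, R7, (1,))
(9, 0, R4, (0, 1))
(9, 0, R8, (0, 1))
(10, 0, R2, (0, 1))

bar 0: v0=A3 v1=A4 downbeat P8
bar 1: v0=B3 v1=F4 downbeat TT
bar 2: v0=A3 v1=F4 downbeat m6
bar 3: v0=G3 v1=E4 downbeat M6
bar 4: v0=A3 v1=D4 downbeat P4
bar 5: v0=G3 v1=E4 downbeat M6
bar 6: v0=E3 v1=B3 downbeat P5
bar 7: v0=G3 v1=G3 downbeat P1
bar 8: v0=F3 v1=A4 downbeat M3
bar 9: v0=G3 v1=A3 downbeat M2
bar 10: v0=A3 v1=A4 downbeat P8
  -> R4 @ bar 4 tick 0 v(0, 1): A3/D4 P4 untreated
  -> R4 @ bar 7 tick 2 v(0, 1): G3/A4 M2 untreated
  -> R7 @ bar 7 tick 2 v(1,): G3->A4 leap 14st
  -> R4 @ bar 9 tick 0 v(0, 1): G3/A3 M2 untreated
  -> R8 @ bar 9 tick 0 v(0, 1): penult M2 not 3rd/6th
  -> R2 @ bar 10 tick 0 v(0, 1): G3/E4 M6 -> A3/A4 P8 similar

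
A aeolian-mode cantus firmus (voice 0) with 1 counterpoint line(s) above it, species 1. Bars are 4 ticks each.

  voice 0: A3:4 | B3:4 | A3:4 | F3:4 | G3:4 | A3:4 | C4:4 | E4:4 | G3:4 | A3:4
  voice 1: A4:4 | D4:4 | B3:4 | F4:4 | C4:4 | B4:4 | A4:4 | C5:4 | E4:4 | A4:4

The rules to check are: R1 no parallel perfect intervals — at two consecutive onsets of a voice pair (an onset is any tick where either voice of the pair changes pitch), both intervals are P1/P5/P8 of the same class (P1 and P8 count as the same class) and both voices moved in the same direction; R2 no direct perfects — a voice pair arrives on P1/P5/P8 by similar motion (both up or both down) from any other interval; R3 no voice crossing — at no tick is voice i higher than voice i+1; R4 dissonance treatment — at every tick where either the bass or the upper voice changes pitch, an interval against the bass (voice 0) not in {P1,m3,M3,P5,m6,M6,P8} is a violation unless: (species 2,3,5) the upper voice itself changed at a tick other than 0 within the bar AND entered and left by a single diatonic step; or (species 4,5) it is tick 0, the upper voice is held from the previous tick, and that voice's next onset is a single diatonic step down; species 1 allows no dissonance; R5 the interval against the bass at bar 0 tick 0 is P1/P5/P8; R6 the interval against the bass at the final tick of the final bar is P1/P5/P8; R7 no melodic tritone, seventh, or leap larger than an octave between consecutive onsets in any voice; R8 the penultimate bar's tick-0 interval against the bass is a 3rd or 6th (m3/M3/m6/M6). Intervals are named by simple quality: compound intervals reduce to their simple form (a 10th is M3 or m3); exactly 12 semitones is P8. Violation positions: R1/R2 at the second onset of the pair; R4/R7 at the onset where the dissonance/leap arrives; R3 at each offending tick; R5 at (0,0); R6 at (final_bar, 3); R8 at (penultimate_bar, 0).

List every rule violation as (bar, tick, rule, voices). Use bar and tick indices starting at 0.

(2, 0, R4, (0, 1))
(3, 0, R7, (1,))
(4, 0, R4, (0, 1))
(5, 0, R4, (0, 1))
(5, 0, R7, (1,))
(9, 0, R2, (0, 1))

bar 0: v0=A3 v1=A4 downbeat P8
bar 1: v0=B3 v1=D4 downbeat m3
bar 2: v0=A3 v1=B3 downbeat M2
bar 3: v0=F3 v1=F4 downbeat P8
bar 4: v0=G3 v1=C4 downbeat P4
bar 5: v0=A3 v1=B4 downbeat M2
bar 6: v0=C4 v1=A4 downbeat M6
bar 7: v0=E4 v1=C5 downbeat m6
bar 8: v0=G3 v1=E4 downbeat M6
bar 9: v0=A3 v1=A4 downbeat P8
  -> R4 @ bar 2 tick 0 v(0, 1): A3/B3 M2 untreated
  -> R7 @ bar 3 tick 0 v(1,): B3->F4 leap 6st
  -> R4 @ bar 4 tick 0 v(0, 1): G3/C4 P4 untreated
  -> R4 @ bar 5 tick 0 v(0, 1): A3/B4 M2 untreated
  -> R7 @ bar 5 tick 0 v(1,): C4->B4 leap 11st
  -> R2 @ bar 9 tick 0 v(0, 1): G3/E4 M6 -> A3/A4 P8 similar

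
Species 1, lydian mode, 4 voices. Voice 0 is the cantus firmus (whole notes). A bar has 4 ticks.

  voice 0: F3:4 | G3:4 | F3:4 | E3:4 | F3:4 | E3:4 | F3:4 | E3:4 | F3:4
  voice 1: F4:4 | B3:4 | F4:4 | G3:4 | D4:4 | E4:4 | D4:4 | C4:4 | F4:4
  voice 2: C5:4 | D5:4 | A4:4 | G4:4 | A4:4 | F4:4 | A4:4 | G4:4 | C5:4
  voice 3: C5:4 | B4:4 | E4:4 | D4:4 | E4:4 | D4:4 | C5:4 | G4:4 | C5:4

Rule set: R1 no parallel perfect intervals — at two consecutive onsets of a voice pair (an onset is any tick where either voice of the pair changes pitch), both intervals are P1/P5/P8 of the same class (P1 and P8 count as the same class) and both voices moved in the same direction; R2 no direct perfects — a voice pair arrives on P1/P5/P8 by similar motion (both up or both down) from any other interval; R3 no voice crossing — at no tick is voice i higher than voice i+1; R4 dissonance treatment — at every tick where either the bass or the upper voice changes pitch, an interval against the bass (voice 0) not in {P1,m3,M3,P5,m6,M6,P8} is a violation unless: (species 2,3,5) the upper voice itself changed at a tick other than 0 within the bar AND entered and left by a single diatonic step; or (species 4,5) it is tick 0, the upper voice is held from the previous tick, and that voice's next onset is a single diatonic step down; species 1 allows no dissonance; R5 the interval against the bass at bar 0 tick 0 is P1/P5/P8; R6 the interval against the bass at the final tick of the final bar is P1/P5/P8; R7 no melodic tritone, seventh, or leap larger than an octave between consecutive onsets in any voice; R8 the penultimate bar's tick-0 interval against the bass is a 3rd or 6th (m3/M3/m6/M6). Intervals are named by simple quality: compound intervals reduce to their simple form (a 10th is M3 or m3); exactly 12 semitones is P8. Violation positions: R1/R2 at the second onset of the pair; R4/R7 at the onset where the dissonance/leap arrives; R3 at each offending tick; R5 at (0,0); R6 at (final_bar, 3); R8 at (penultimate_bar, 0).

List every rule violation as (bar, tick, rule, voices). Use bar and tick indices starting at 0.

(1, 0, R1, (0, 2))
(1, 0, R2, (1, 3))
(1, 0, R3, (2, 3))
(1, 0, R7, (1,))
(1, 1, R3, (2, 3))
(1, 2, R3, (2, 3))
(1, 3, R3, (2, 3))
(2, 0, R3, (2, 3))
(2, 0, R4, (0, 3))
(2, 0, R7, (1,))
(2, 1, R3, (2, 3))
(2, 2, R3, (2, 3))
(2, 3, R3, (2, 3))
(3, 0, R2, (1, 2))
(3, 0, R2, (1, 3))
(3, 0, R3, (2, 3))
(3, 0, R4, (0, 3))
(3, 0, R7, (1,))
(3, 1, R3, (2, 3))
(3, 2, R3, (2, 3))
(3, 3, R3, (2, 3))
(4, 0, R2, (1, 2))
(4, 0, R3, (2, 3))
(4, 0, R4, (0, 3))
(4, 1, R3, (2, 3))
(4, 2, R3, (2, 3))
(4, 3, R3, (2, 3))
(5, 0, R3, (2, 3))
(5, 0, R4, (0, 2))
(5, 0, R4, (0, 3))
(5, 1, R3, (2, 3))
(5, 2, R3, (2, 3))
(5, 3, R3, (2, 3))
(6, 0, R2, (0, 3))
(6, 0, R7, (3,))
(7, 0, R1, (1, 2))
(7, 0, R2, (1, 3))
(7, 0, R2, (2, 3))
(8, 0, R1, (1, 2))
(8, 0, R1, (1, 3))
(8, 0, R1, (2, 3))
(8, 0, R2, (0, 1))
(8, 0, R2, (0, 2))
(8, 0, R2, (0, 3))

bar 0: v0=F3 v1=F4 v2=C5 v3=C5 downbeat P5
bar 1: v0=G3 v1=B3 v2=D5 v3=B4 downbeat M3
bar 2: v0=F3 v1=F4 v2=A4 v3=E4 downbeat M7
bar 3: v0=E3 v1=G3 v2=G4 v3=D4 downbeat m7
bar 4: v0=F3 v1=D4 v2=A4 v3=E4 downbeat M7
bar 5: v0=E3 v1=E4 v2=F4 v3=D4 downbeat m7
bar 6: v0=F3 v1=D4 v2=A4 v3=C5 downbeat P5
bar 7: v0=E3 v1=C4 v2=G4 v3=G4 downbeat m3
bar 8: v0=F3 v1=F4 v2=C5 v3=C5 downbeat P5
  -> R1 @ bar 1 tick 0 v(0, 2): F3/C5 P5 -> G3/D5 P5 similar
  -> R2 @ bar 1 tick 0 v(1, 3): F4/C5 P5 -> B3/B4 P8 similar
  -> R3 @ bar 1 tick 0 v(2, 3): D5 above B4
  -> R7 @ bar 1 tick 0 v(1,): F4->B3 leap 6st
  -> R3 @ bar 1 tick 1 v(2, 3): D5 above B4
  -> R3 @ bar 1 tick 2 v(2, 3): D5 above B4
  -> R3 @ bar 1 tick 3 v(2, 3): D5 above B4
  -> R3 @ bar 2 tick 0 v(2, 3): A4 above E4
  -> R4 @ bar 2 tick 0 v(0, 3): F3/E4 M7 untreated
  -> R7 @ bar 2 tick 0 v(1,): B3->F4 leap 6st
  -> R3 @ bar 2 tick 1 v(2, 3): A4 above E4
  -> R3 @ bar 2 tick 2 v(2, 3): A4 above E4
  -> R3 @ bar 2 tick 3 v(2, 3): A4 above E4
  -> R2 @ bar 3 tick 0 v(1, 2): F4/A4 M3 -> G3/G4 P8 similar
  -> R2 @ bar 3 tick 0 v(1, 3): F4/E4 m2 -> G3/D4 P5 similar
  -> R3 @ bar 3 tick 0 v(2, 3): G4 above D4
  -> R4 @ bar 3 tick 0 v(0, 3): E3/D4 m7 untreated
  -> R7 @ bar 3 tick 0 v(1,): F4->G3 leap 10st
  -> R3 @ bar 3 tick 1 v(2, 3): G4 above D4
  -> R3 @ bar 3 tick 2 v(2, 3): G4 above D4
  -> R3 @ bar 3 tick 3 v(2, 3): G4 above D4
  -> R2 @ bar 4 tick 0 v(1, 2): G3/G4 P8 -> D4/A4 P5 similar
  -> R3 @ bar 4 tick 0 v(2, 3): A4 above E4
  -> R4 @ bar 4 tick 0 v(0, 3): F3/E4 M7 untreated
  -> R3 @ bar 4 tick 1 v(2, 3): A4 above E4
  -> R3 @ bar 4 tick 2 v(2, 3): A4 above E4
  -> R3 @ bar 4 tick 3 v(2, 3): A4 above E4
  -> R3 @ bar 5 tick 0 v(2, 3): F4 above D4
  -> R4 @ bar 5 tick 0 v(0, 2): E3/F4 m2 untreated
  -> R4 @ bar 5 tick 0 v(0, 3): E3/D4 m7 untreated
  -> R3 @ bar 5 tick 1 v(2, 3): F4 above D4
  -> R3 @ bar 5 tick 2 v(2, 3): F4 above D4
  -> R3 @ bar 5 tick 3 v(2, 3): F4 above D4
  -> R2 @ bar 6 tick 0 v(0, 3): E3/D4 m7 -> F3/C5 P5 similar
  -> R7 @ bar 6 tick 0 v(3,): D4->C5 leap 10st
  -> R1 @ bar 7 tick 0 v(1, 2): D4/A4 P5 -> C4/G4 P5 similar
  -> R2 @ bar 7 tick 0 v(1, 3): D4/C5 m7 -> C4/G4 P5 similar
  -> R2 @ bar 7 tick 0 v(2, 3): A4/C5 m3 -> G4/G4 P1 similar
  -> R1 @ bar 8 tick 0 v(1, 2): C4/G4 P5 -> F4/C5 P5 similar
  -> R1 @ bar 8 tick 0 v(1, 3): C4/G4 P5 -> F4/C5 P5 similar
  -> R1 @ bar 8 tick 0 v(2, 3): G4/G4 P1 -> C5/C5 P1 similar
  -> R2 @ bar 8 tick 0 v(0, 1): E3/C4 m6 -> F3/F4 P8 similar
  -> R2 @ bar 8 tick 0 v(0, 2): E3/G4 m3 -> F3/C5 P5 similar
  -> R2 @ bar 8 tick 0 v(0, 3): E3/G4 m3 -> F3/C5 P5 similar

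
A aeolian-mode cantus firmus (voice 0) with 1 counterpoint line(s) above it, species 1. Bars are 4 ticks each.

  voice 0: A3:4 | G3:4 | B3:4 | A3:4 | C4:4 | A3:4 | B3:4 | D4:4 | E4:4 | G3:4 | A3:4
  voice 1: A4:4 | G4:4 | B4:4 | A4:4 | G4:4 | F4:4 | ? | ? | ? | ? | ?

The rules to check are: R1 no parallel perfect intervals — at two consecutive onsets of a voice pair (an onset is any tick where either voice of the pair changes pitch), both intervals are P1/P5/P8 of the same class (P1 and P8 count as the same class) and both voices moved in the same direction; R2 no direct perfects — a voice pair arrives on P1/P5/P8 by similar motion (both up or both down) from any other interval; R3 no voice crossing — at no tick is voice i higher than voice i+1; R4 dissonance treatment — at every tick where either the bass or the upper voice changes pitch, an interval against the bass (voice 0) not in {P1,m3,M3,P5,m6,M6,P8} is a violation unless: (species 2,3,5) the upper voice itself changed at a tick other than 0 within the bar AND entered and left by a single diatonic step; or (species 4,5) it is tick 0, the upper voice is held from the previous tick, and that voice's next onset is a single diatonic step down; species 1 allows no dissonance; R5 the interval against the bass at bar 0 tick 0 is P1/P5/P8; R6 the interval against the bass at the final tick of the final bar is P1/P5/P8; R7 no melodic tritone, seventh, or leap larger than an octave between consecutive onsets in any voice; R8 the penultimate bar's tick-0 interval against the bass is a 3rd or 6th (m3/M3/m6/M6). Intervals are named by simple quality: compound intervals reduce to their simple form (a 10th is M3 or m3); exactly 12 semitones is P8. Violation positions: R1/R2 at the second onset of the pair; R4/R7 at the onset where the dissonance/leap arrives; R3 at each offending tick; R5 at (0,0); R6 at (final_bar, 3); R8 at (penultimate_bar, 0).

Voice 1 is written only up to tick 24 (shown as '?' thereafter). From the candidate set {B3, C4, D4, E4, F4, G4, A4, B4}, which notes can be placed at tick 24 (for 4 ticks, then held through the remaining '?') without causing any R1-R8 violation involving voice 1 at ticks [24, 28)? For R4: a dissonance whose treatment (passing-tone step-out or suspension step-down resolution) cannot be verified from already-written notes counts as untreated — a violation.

{D4, G4}

B3: violates R7
C4: violates R4
D4: legal
E4: violates R4
F4: violates R4
G4: legal
A4: violates R4
B4: violates R2,R7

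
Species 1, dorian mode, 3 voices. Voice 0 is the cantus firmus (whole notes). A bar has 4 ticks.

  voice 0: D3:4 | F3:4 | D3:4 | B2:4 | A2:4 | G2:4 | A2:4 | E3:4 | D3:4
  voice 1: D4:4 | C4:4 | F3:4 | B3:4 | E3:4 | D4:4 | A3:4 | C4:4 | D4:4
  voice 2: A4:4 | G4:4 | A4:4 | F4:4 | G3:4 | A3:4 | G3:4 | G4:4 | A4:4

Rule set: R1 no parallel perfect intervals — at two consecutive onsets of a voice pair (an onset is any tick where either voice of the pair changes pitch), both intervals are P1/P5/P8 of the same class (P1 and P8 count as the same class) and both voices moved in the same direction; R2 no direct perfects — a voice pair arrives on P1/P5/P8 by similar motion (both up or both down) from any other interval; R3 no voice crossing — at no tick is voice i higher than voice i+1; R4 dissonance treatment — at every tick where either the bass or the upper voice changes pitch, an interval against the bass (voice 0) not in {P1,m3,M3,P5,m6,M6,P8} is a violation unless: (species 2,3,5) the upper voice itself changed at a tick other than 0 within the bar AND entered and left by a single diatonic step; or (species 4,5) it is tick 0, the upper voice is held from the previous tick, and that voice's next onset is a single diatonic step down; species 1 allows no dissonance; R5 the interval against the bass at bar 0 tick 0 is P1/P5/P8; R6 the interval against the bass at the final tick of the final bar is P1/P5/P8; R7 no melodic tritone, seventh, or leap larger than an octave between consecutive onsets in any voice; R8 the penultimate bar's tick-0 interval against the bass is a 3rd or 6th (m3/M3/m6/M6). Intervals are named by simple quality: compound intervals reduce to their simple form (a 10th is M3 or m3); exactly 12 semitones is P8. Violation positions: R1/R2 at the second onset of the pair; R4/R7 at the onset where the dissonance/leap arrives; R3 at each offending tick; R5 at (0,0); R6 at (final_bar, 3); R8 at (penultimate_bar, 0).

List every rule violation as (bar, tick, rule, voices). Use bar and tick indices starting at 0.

(1, 0, R1, (1, 2))
(1, 0, R4, (0, 2))
(3, 0, R4, (0, 2))
(3, 0, R7, (1,))
(4, 0, R2, (0, 1))
(4, 0, R4, (0, 2))
(4, 0, R7, (2,))
(5, 0, R3, (1, 2))
(5, 0, R4, (0, 2))
(5, 0, R7, (1,))
(5, 1, R3, (1, 2))
(5, 2, R3, (1, 2))
(5, 3, R3, (1, 2))
(6, 0, R3, (1, 2))
(6, 0, R4, (0, 2))
(6, 1, R3, (1, 2))
(6, 2, R3, (1, 2))
(6, 3, R3, (1, 2))
(7, 0, R2, (1, 2))
(8, 0, R1, (1, 2))

bar 0: v0=D3 v1=D4 v2=A4 downbeat P5
bar 1: v0=F3 v1=C4 v2=G4 downbeat M2
bar 2: v0=D3 v1=F3 v2=A4 downbeat P5
bar 3: v0=B2 v1=B3 v2=F4 downbeat TT
bar 4: v0=A2 v1=E3 v2=G3 downbeat m7
bar 5: v0=G2 v1=D4 v2=A3 downbeat M2
bar 6: v0=A2 v1=A3 v2=G3 downbeat m7
bar 7: v0=E3 v1=C4 v2=G4 downbeat m3
bar 8: v0=D3 v1=D4 v2=A4 downbeat P5
  -> R1 @ bar 1 tick 0 v(1, 2): D4/A4 P5 -> C4/G4 P5 similar
  -> R4 @ bar 1 tick 0 v(0, 2): F3/G4 M2 untreated
  -> R4 @ bar 3 tick 0 v(0, 2): B2/F4 TT untreated
  -> R7 @ bar 3 tick 0 v(1,): F3->B3 leap 6st
  -> R2 @ bar 4 tick 0 v(0, 1): B2/B3 P8 -> A2/E3 P5 similar
  -> R4 @ bar 4 tick 0 v(0, 2): A2/G3 m7 untreated
  -> R7 @ bar 4 tick 0 v(2,): F4->G3 leap 10st
  -> R3 @ bar 5 tick 0 v(1, 2): D4 above A3
  -> R4 @ bar 5 tick 0 v(0, 2): G2/A3 M2 untreated
  -> R7 @ bar 5 tick 0 v(1,): E3->D4 leap 10st
  -> R3 @ bar 5 tick 1 v(1, 2): D4 above A3
  -> R3 @ bar 5 tick 2 v(1, 2): D4 above A3
  -> R3 @ bar 5 tick 3 v(1, 2): D4 above A3
  -> R3 @ bar 6 tick 0 v(1, 2): A3 above G3
  -> R4 @ bar 6 tick 0 v(0, 2): A2/G3 m7 untreated
  -> R3 @ bar 6 tick 1 v(1, 2): A3 above G3
  -> R3 @ bar 6 tick 2 v(1, 2): A3 above G3
  -> R3 @ bar 6 tick 3 v(1, 2): A3 above G3
  -> R2 @ bar 7 tick 0 v(1, 2): A3/G3 M2 -> C4/G4 P5 similar
  -> R1 @ bar 8 tick 0 v(1, 2): C4/G4 P5 -> D4/A4 P5 similar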